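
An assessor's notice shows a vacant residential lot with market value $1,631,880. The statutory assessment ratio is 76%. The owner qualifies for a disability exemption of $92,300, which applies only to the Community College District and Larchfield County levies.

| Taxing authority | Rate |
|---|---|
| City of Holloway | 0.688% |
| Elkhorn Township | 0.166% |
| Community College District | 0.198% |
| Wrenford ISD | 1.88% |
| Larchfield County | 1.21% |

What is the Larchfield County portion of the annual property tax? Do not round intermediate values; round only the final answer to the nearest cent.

Assessed value = $1,631,880 × 0.76 = $1,240,228.8
Larchfield County taxable value = $1,240,228.8 − $92,300 = $1,147,928.8
Larchfield County levy = $1,147,928.8 × 0.0121 = $13,889.93848

$13,889.94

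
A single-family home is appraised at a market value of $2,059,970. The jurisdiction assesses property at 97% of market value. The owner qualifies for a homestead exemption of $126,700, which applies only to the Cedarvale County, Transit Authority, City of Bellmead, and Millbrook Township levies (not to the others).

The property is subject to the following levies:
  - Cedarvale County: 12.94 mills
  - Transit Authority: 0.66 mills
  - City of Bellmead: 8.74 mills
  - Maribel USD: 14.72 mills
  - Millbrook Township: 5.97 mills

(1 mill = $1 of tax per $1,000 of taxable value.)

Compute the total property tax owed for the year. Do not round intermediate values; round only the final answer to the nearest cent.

$82,394.42

Assessed value = $2,059,970 × 0.97 = $1,998,170.9
Cedarvale County: ($1,998,170.9 − $126,700) × 0.01294 = $1,871,470.9 × 0.01294 = $24,216.833446
Transit Authority: ($1,998,170.9 − $126,700) × 0.00066 = $1,871,470.9 × 0.00066 = $1,235.170794
City of Bellmead: ($1,998,170.9 − $126,700) × 0.00874 = $1,871,470.9 × 0.00874 = $16,356.655666
Maribel USD: $1,998,170.9 × 0.01472 = $29,413.075648
Millbrook Township: ($1,998,170.9 − $126,700) × 0.00597 = $1,871,470.9 × 0.00597 = $11,172.681273
Total = $82,394.416827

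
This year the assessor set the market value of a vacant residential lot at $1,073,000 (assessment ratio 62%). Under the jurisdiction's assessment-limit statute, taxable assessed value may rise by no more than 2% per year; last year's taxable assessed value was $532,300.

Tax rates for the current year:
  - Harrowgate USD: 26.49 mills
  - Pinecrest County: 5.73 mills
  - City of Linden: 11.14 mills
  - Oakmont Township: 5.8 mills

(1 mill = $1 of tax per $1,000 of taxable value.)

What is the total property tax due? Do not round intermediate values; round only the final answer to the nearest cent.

$26,691.23

Uncapped assessed value = $1,073,000 × 0.62 = $665,260
Cap limit = $532,300 × 1.02 = $542,946
Taxable assessed value = min($665,260, $542,946) = $542,946 (cap binds)
Harrowgate USD: $542,946 × 0.02649 = $14,382.63954
Pinecrest County: $542,946 × 0.00573 = $3,111.08058
City of Linden: $542,946 × 0.01114 = $6,048.41844
Oakmont Township: $542,946 × 0.0058 = $3,149.0868
Total = $26,691.22536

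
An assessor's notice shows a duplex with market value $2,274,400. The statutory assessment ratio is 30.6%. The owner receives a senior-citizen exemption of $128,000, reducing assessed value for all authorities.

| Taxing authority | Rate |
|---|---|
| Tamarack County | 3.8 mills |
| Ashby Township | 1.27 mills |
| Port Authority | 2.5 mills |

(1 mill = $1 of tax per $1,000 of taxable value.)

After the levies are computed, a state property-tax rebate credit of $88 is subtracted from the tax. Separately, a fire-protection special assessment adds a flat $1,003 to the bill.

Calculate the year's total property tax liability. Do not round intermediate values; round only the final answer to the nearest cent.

Assessed value = $2,274,400 × 0.306 = $695,966.4
Taxable value = $695,966.4 − $128,000 = $567,966.4
Tamarack County: $567,966.4 × 0.0038 = $2,158.27232
Ashby Township: $567,966.4 × 0.00127 = $721.317328
Port Authority: $567,966.4 × 0.0025 = $1,419.916
Levies subtotal = $4,299.505648
After credit = $4,299.505648 − $88 = $4,211.505648
Total = $4,211.505648 + $1,003 = $5,214.505648

$5,214.51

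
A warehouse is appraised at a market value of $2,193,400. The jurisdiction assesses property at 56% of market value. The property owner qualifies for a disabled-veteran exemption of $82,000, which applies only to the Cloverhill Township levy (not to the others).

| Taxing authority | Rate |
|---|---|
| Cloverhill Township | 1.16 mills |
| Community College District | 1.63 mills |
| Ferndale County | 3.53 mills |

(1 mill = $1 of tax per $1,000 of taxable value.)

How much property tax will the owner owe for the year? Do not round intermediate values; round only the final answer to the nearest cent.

$7,667.76

Assessed value = $2,193,400 × 0.56 = $1,228,304
Cloverhill Township: ($1,228,304 − $82,000) × 0.00116 = $1,146,304 × 0.00116 = $1,329.71264
Community College District: $1,228,304 × 0.00163 = $2,002.13552
Ferndale County: $1,228,304 × 0.00353 = $4,335.91312
Total = $7,667.76128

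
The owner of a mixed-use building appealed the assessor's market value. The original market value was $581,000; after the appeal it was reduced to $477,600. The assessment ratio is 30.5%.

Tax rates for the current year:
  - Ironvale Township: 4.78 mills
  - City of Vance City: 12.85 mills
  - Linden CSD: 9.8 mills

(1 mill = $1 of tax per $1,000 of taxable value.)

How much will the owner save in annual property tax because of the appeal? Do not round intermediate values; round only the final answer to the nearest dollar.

$865

Old assessed value = $581,000 × 0.305 = $177,205
New assessed value = $477,600 × 0.305 = $145,668
Combined rate = 0.00478 + 0.01285 + 0.0098 = 0.02743
Old tax = $177,205 × 0.02743 = $4,860.73315
New tax = $145,668 × 0.02743 = $3,995.67324
Reduction = $4,860.73315 − $3,995.67324 = $865.05991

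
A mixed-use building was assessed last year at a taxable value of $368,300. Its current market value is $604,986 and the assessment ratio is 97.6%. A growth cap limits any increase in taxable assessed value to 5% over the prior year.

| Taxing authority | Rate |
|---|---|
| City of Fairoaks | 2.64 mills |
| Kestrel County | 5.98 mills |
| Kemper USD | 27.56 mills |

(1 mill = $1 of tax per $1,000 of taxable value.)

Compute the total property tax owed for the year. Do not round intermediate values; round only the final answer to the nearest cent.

$13,991.35

Uncapped assessed value = $604,986 × 0.976 = $590,466.336
Cap limit = $368,300 × 1.05 = $386,715
Taxable assessed value = min($590,466.336, $386,715) = $386,715 (cap binds)
City of Fairoaks: $386,715 × 0.00264 = $1,020.9276
Kestrel County: $386,715 × 0.00598 = $2,312.5557
Kemper USD: $386,715 × 0.02756 = $10,657.8654
Total = $13,991.3487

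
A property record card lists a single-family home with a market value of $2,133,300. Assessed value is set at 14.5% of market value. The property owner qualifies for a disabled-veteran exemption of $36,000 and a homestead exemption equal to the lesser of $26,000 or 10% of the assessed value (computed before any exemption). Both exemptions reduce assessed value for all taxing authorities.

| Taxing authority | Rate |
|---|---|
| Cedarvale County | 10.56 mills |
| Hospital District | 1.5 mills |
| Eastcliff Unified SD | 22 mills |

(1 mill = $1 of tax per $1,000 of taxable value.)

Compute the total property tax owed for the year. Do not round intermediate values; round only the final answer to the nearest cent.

$8,424.01

Assessed value = $2,133,300 × 0.145 = $309,328.5
Homestead exemption = min($26,000, 10% × $309,328.5) = min($26,000, $30,932.85) = $26,000 (dollar cap binds)
Taxable value = $309,328.5 − $36,000 − $26,000 = $247,328.5
Cedarvale County: $247,328.5 × 0.01056 = $2,611.78896
Hospital District: $247,328.5 × 0.0015 = $370.99275
Eastcliff Unified SD: $247,328.5 × 0.022 = $5,441.227
Total = $8,424.00871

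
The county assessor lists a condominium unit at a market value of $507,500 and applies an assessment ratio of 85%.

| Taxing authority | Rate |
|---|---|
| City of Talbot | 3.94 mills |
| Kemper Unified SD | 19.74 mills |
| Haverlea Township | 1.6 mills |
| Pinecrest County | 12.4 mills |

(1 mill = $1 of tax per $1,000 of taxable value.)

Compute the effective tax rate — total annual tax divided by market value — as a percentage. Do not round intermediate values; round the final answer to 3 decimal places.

3.203%

Assessed value = $507,500 × 0.85 = $431,375
City of Talbot: $431,375 × 0.00394 = $1,699.6175
Kemper Unified SD: $431,375 × 0.01974 = $8,515.3425
Haverlea Township: $431,375 × 0.0016 = $690.2
Pinecrest County: $431,375 × 0.0124 = $5,349.05
Total tax = $16,254.21
Effective rate = $16,254.21 ÷ $507,500 = 3.203% of market value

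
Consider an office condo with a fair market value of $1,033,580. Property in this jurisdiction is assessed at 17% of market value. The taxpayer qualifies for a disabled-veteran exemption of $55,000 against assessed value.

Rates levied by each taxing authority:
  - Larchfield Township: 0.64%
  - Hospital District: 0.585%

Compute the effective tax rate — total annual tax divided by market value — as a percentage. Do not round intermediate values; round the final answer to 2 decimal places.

Assessed value = $1,033,580 × 0.17 = $175,708.6
Taxable value = $175,708.6 − $55,000 = $120,708.6
Larchfield Township: $120,708.6 × 0.0064 = $772.53504
Hospital District: $120,708.6 × 0.00585 = $706.14531
Total tax = $1,478.68035
Effective rate = $1,478.68035 ÷ $1,033,580 = 0.14% of market value

0.14%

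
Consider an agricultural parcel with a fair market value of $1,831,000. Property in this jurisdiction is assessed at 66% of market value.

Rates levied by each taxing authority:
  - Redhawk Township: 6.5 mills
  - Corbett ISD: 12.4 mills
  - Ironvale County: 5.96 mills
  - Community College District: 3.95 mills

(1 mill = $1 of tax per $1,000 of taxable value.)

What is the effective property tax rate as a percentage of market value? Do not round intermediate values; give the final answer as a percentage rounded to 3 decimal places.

1.901%

Assessed value = $1,831,000 × 0.66 = $1,208,460
Redhawk Township: $1,208,460 × 0.0065 = $7,854.99
Corbett ISD: $1,208,460 × 0.0124 = $14,984.904
Ironvale County: $1,208,460 × 0.00596 = $7,202.4216
Community College District: $1,208,460 × 0.00395 = $4,773.417
Total tax = $34,815.7326
Effective rate = $34,815.7326 ÷ $1,831,000 = 1.901% of market value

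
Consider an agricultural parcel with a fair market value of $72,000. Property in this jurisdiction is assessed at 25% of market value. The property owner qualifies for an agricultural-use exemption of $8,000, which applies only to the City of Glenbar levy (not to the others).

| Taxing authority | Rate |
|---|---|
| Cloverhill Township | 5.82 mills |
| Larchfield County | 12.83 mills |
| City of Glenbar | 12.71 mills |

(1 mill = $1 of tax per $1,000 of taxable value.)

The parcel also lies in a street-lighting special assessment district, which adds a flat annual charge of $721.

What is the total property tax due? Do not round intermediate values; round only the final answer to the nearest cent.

Assessed value = $72,000 × 0.25 = $18,000
Cloverhill Township: $18,000 × 0.00582 = $104.76
Larchfield County: $18,000 × 0.01283 = $230.94
City of Glenbar: ($18,000 − $8,000) × 0.01271 = $10,000 × 0.01271 = $127.1
Levies subtotal = $462.8
Total = $462.8 + $721 = $1,183.8

$1,183.80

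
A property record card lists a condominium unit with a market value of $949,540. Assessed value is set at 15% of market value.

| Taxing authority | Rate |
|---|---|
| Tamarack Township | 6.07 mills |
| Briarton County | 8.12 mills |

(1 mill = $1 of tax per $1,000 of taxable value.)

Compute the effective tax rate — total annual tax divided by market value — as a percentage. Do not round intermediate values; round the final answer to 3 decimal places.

Assessed value = $949,540 × 0.15 = $142,431
Tamarack Township: $142,431 × 0.00607 = $864.55617
Briarton County: $142,431 × 0.00812 = $1,156.53972
Total tax = $2,021.09589
Effective rate = $2,021.09589 ÷ $949,540 = 0.213% of market value

0.213%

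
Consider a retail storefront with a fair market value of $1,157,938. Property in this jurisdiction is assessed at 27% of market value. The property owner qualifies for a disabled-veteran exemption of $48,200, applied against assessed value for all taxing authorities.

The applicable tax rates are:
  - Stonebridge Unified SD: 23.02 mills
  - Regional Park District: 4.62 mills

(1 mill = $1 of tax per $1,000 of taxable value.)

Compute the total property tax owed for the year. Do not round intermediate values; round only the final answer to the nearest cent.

$7,309.21

Assessed value = $1,157,938 × 0.27 = $312,643.26
Taxable value = $312,643.26 − $48,200 = $264,443.26
Stonebridge Unified SD: $264,443.26 × 0.02302 = $6,087.4838452
Regional Park District: $264,443.26 × 0.00462 = $1,221.7278612
Total = $6,087.4838452 + $1,221.7278612 = $7,309.2117064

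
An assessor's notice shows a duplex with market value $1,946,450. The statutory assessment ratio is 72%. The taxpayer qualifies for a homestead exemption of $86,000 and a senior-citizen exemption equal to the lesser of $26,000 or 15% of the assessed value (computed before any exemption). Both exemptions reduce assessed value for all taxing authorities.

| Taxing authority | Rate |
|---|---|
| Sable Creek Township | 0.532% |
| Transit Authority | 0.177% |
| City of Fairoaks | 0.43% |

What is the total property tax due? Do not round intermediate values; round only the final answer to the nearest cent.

Assessed value = $1,946,450 × 0.72 = $1,401,444
Senior-citizen exemption = min($26,000, 15% × $1,401,444) = min($26,000, $210,216.6) = $26,000 (dollar cap binds)
Taxable value = $1,401,444 − $86,000 − $26,000 = $1,289,444
Sable Creek Township: $1,289,444 × 0.00532 = $6,859.84208
Transit Authority: $1,289,444 × 0.00177 = $2,282.31588
City of Fairoaks: $1,289,444 × 0.0043 = $5,544.6092
Total = $14,686.76716

$14,686.77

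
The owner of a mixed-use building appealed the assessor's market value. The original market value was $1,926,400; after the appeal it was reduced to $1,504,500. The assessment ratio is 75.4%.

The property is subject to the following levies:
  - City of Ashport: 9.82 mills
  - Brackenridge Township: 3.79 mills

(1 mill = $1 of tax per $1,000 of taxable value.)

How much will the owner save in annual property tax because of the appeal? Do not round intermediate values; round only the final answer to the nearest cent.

$4,329.51

Old assessed value = $1,926,400 × 0.754 = $1,452,505.6
New assessed value = $1,504,500 × 0.754 = $1,134,393
Combined rate = 0.00982 + 0.00379 = 0.01361
Old tax = $1,452,505.6 × 0.01361 = $19,768.601216
New tax = $1,134,393 × 0.01361 = $15,439.08873
Reduction = $19,768.601216 − $15,439.08873 = $4,329.512486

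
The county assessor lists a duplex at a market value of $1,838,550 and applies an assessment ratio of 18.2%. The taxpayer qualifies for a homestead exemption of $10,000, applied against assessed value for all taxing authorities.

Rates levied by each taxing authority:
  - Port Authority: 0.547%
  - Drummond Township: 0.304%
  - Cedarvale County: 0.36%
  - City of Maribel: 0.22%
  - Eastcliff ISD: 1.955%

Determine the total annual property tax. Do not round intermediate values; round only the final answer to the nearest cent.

$10,991.50

Assessed value = $1,838,550 × 0.182 = $334,616.1
Taxable value = $334,616.1 − $10,000 = $324,616.1
Port Authority: $324,616.1 × 0.00547 = $1,775.650067
Drummond Township: $324,616.1 × 0.00304 = $986.832944
Cedarvale County: $324,616.1 × 0.0036 = $1,168.61796
City of Maribel: $324,616.1 × 0.0022 = $714.15542
Eastcliff ISD: $324,616.1 × 0.01955 = $6,346.244755
Total = $1,775.650067 + $986.832944 + $1,168.61796 + $714.15542 + $6,346.244755 = $10,991.501146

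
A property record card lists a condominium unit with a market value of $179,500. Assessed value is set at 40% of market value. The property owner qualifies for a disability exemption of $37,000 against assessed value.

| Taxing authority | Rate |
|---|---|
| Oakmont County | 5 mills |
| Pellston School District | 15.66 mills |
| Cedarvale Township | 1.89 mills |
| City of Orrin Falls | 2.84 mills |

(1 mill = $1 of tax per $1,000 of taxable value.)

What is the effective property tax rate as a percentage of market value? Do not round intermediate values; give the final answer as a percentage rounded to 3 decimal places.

Assessed value = $179,500 × 0.4 = $71,800
Taxable value = $71,800 − $37,000 = $34,800
Oakmont County: $34,800 × 0.005 = $174
Pellston School District: $34,800 × 0.01566 = $544.968
Cedarvale Township: $34,800 × 0.00189 = $65.772
City of Orrin Falls: $34,800 × 0.00284 = $98.832
Total tax = $883.572
Effective rate = $883.572 ÷ $179,500 = 0.492% of market value

0.492%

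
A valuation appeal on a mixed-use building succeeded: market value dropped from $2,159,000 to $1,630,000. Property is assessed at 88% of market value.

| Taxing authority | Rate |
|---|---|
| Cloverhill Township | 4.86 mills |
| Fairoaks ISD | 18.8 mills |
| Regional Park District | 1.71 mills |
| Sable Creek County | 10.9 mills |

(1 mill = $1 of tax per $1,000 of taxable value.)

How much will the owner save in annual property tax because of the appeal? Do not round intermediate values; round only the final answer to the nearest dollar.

Old assessed value = $2,159,000 × 0.88 = $1,899,920
New assessed value = $1,630,000 × 0.88 = $1,434,400
Combined rate = 0.00486 + 0.0188 + 0.00171 + 0.0109 = 0.03627
Old tax = $1,899,920 × 0.03627 = $68,910.0984
New tax = $1,434,400 × 0.03627 = $52,025.688
Reduction = $68,910.0984 − $52,025.688 = $16,884.4104

$16,884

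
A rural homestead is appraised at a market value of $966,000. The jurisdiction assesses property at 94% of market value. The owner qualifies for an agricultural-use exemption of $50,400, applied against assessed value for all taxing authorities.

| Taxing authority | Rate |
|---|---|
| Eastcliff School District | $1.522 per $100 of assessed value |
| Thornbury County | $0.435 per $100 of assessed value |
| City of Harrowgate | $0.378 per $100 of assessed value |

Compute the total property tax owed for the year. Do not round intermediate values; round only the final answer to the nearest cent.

Assessed value = $966,000 × 0.94 = $908,040
Taxable value = $908,040 − $50,400 = $857,640
Eastcliff School District: $857,640 × 0.01522 = $13,053.2808
Thornbury County: $857,640 × 0.00435 = $3,730.734
City of Harrowgate: $857,640 × 0.00378 = $3,241.8792
Total = $13,053.2808 + $3,730.734 + $3,241.8792 = $20,025.894

$20,025.89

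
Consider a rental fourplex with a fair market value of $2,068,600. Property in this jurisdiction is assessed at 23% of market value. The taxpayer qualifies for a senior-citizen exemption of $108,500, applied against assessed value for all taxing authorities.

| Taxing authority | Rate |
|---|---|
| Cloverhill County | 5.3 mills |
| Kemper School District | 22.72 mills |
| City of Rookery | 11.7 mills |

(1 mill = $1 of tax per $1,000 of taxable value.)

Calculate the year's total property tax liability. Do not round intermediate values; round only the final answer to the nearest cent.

Assessed value = $2,068,600 × 0.23 = $475,778
Taxable value = $475,778 − $108,500 = $367,278
Cloverhill County: $367,278 × 0.0053 = $1,946.5734
Kemper School District: $367,278 × 0.02272 = $8,344.55616
City of Rookery: $367,278 × 0.0117 = $4,297.1526
Total = $1,946.5734 + $8,344.55616 + $4,297.1526 = $14,588.28216

$14,588.28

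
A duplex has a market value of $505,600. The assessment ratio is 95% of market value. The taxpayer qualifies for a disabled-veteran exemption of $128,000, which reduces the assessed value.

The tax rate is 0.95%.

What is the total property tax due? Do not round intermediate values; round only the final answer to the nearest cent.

$3,347.04

Assessed value = $505,600 × 0.95 = $480,320
Taxable value = $480,320 − $128,000 = $352,320
Tax = $352,320 × 0.0095 = $3,347.04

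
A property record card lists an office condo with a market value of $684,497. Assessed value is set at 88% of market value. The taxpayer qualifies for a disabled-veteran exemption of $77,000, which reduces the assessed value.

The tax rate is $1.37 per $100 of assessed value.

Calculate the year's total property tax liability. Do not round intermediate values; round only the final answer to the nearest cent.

Assessed value = $684,497 × 0.88 = $602,357.36
Taxable value = $602,357.36 − $77,000 = $525,357.36
Tax = $525,357.36 × 0.0137 = $7,197.395832

$7,197.40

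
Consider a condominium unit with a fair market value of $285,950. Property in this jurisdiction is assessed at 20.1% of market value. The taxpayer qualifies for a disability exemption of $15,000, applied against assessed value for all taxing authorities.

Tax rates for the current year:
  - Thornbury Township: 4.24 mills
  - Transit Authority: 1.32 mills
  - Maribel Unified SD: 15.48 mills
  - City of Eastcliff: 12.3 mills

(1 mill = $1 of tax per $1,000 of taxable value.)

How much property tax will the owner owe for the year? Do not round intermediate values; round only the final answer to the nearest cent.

Assessed value = $285,950 × 0.201 = $57,475.95
Taxable value = $57,475.95 − $15,000 = $42,475.95
Thornbury Township: $42,475.95 × 0.00424 = $180.098028
Transit Authority: $42,475.95 × 0.00132 = $56.068254
Maribel Unified SD: $42,475.95 × 0.01548 = $657.527706
City of Eastcliff: $42,475.95 × 0.0123 = $522.454185
Total = $180.098028 + $56.068254 + $657.527706 + $522.454185 = $1,416.148173

$1,416.15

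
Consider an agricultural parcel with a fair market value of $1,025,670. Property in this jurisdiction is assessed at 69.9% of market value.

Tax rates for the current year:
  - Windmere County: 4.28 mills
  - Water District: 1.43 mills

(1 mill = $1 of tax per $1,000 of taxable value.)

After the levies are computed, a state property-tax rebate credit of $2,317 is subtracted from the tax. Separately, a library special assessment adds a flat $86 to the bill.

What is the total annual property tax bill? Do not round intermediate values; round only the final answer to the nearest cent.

$1,862.75

Assessed value = $1,025,670 × 0.699 = $716,943.33
Windmere County: $716,943.33 × 0.00428 = $3,068.5174524
Water District: $716,943.33 × 0.00143 = $1,025.2289619
Levies subtotal = $4,093.7464143
After credit = $4,093.7464143 − $2,317 = $1,776.7464143
Total = $1,776.7464143 + $86 = $1,862.7464143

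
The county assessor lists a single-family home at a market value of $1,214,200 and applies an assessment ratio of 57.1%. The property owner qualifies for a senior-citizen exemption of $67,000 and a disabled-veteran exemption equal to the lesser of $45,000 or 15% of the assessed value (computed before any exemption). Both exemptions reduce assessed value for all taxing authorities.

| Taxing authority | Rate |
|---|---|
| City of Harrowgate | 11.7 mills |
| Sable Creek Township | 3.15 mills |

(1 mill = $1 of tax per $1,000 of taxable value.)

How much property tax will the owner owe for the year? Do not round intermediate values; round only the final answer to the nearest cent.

$8,632.43

Assessed value = $1,214,200 × 0.571 = $693,308.2
Disabled-veteran exemption = min($45,000, 15% × $693,308.2) = min($45,000, $103,996.23) = $45,000 (dollar cap binds)
Taxable value = $693,308.2 − $67,000 − $45,000 = $581,308.2
City of Harrowgate: $581,308.2 × 0.0117 = $6,801.30594
Sable Creek Township: $581,308.2 × 0.00315 = $1,831.12083
Total = $8,632.42677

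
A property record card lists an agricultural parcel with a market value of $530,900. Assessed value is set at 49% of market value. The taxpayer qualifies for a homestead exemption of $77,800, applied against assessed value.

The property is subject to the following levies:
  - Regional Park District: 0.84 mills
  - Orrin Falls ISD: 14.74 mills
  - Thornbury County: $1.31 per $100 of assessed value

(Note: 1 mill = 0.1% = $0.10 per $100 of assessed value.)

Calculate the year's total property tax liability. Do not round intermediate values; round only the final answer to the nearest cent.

Assessed value = $530,900 × 0.49 = $260,141
Taxable value = $260,141 − $77,800 = $182,341
Regional Park District: $182,341 × 0.00084 = $153.16644
Orrin Falls ISD: $182,341 × 0.01474 = $2,687.70634
Thornbury County: $182,341 × 0.0131 = $2,388.6671
Total = $5,229.53988

$5,229.54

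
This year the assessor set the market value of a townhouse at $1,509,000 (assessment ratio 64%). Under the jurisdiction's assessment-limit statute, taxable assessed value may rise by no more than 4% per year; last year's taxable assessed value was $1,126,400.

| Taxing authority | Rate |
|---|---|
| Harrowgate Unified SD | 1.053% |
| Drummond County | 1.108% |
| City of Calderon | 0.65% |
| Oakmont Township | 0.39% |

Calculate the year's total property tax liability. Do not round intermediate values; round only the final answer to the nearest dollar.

Uncapped assessed value = $1,509,000 × 0.64 = $965,760
Cap limit = $1,126,400 × 1.04 = $1,171,456
Taxable assessed value = min($965,760, $1,171,456) = $965,760 (cap does not bind)
Harrowgate Unified SD: $965,760 × 0.01053 = $10,169.4528
Drummond County: $965,760 × 0.01108 = $10,700.6208
City of Calderon: $965,760 × 0.0065 = $6,277.44
Oakmont Township: $965,760 × 0.0039 = $3,766.464
Total = $30,913.9776

$30,914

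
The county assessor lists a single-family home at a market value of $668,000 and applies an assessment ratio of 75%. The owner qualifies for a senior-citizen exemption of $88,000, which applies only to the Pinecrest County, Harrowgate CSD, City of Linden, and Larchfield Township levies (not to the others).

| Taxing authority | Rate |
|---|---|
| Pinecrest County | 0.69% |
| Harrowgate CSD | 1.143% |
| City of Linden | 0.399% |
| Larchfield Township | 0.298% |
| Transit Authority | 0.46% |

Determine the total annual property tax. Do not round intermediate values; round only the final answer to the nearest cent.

$12,753.50

Assessed value = $668,000 × 0.75 = $501,000
Pinecrest County: ($501,000 − $88,000) × 0.0069 = $413,000 × 0.0069 = $2,849.7
Harrowgate CSD: ($501,000 − $88,000) × 0.01143 = $413,000 × 0.01143 = $4,720.59
City of Linden: ($501,000 − $88,000) × 0.00399 = $413,000 × 0.00399 = $1,647.87
Larchfield Township: ($501,000 − $88,000) × 0.00298 = $413,000 × 0.00298 = $1,230.74
Transit Authority: $501,000 × 0.0046 = $2,304.6
Total = $12,753.5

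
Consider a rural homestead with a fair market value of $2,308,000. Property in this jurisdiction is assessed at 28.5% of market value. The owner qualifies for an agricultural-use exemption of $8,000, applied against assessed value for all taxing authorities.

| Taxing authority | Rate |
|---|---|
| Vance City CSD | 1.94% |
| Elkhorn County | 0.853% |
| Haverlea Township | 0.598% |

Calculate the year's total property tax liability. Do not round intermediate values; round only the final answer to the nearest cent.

Assessed value = $2,308,000 × 0.285 = $657,780
Taxable value = $657,780 − $8,000 = $649,780
Vance City CSD: $649,780 × 0.0194 = $12,605.732
Elkhorn County: $649,780 × 0.00853 = $5,542.6234
Haverlea Township: $649,780 × 0.00598 = $3,885.6844
Total = $12,605.732 + $5,542.6234 + $3,885.6844 = $22,034.0398

$22,034.04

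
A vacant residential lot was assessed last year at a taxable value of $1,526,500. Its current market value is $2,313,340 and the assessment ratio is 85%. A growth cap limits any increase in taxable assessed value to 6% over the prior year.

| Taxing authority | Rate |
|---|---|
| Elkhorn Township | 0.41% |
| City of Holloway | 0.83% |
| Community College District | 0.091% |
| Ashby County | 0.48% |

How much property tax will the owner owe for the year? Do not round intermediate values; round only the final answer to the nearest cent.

$29,303.61

Uncapped assessed value = $2,313,340 × 0.85 = $1,966,339
Cap limit = $1,526,500 × 1.06 = $1,618,090
Taxable assessed value = min($1,966,339, $1,618,090) = $1,618,090 (cap binds)
Elkhorn Township: $1,618,090 × 0.0041 = $6,634.169
City of Holloway: $1,618,090 × 0.0083 = $13,430.147
Community College District: $1,618,090 × 0.00091 = $1,472.4619
Ashby County: $1,618,090 × 0.0048 = $7,766.832
Total = $29,303.6099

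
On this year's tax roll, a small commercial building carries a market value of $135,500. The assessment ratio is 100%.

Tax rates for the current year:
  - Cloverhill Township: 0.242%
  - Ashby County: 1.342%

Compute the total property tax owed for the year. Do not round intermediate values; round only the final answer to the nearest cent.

$2,146.32

Assessed value = $135,500 × 1 = $135,500
Cloverhill Township: $135,500 × 0.00242 = $327.91
Ashby County: $135,500 × 0.01342 = $1,818.41
Total = $327.91 + $1,818.41 = $2,146.32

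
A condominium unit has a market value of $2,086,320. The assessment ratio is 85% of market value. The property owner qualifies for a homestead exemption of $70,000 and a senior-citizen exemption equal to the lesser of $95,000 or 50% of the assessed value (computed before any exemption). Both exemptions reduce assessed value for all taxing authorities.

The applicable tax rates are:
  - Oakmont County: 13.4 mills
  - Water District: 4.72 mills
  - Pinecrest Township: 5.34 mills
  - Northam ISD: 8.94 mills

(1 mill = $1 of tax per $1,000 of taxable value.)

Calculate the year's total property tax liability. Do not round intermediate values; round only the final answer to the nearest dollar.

Assessed value = $2,086,320 × 0.85 = $1,773,372
Senior-citizen exemption = min($95,000, 50% × $1,773,372) = min($95,000, $886,686) = $95,000 (dollar cap binds)
Taxable value = $1,773,372 − $70,000 − $95,000 = $1,608,372
Oakmont County: $1,608,372 × 0.0134 = $21,552.1848
Water District: $1,608,372 × 0.00472 = $7,591.51584
Pinecrest Township: $1,608,372 × 0.00534 = $8,588.70648
Northam ISD: $1,608,372 × 0.00894 = $14,378.84568
Total = $52,111.2528

$52,111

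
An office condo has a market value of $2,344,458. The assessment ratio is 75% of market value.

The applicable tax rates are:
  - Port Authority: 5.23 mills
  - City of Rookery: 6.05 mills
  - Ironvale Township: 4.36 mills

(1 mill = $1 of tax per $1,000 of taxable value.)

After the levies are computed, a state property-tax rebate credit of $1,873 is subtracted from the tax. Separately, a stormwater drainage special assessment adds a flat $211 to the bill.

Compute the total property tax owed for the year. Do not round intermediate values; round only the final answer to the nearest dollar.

Assessed value = $2,344,458 × 0.75 = $1,758,343.5
Port Authority: $1,758,343.5 × 0.00523 = $9,196.136505
City of Rookery: $1,758,343.5 × 0.00605 = $10,637.978175
Ironvale Township: $1,758,343.5 × 0.00436 = $7,666.37766
Levies subtotal = $27,500.49234
After credit = $27,500.49234 − $1,873 = $25,627.49234
Total = $25,627.49234 + $211 = $25,838.49234

$25,838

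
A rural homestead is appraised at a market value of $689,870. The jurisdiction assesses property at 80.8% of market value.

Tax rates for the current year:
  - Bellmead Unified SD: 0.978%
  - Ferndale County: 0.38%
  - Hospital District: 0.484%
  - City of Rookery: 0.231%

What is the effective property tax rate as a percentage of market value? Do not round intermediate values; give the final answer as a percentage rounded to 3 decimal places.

1.675%

Assessed value = $689,870 × 0.808 = $557,414.96
Bellmead Unified SD: $557,414.96 × 0.00978 = $5,451.5183088
Ferndale County: $557,414.96 × 0.0038 = $2,118.176848
Hospital District: $557,414.96 × 0.00484 = $2,697.8884064
City of Rookery: $557,414.96 × 0.00231 = $1,287.6285576
Total tax = $11,555.2121208
Effective rate = $11,555.2121208 ÷ $689,870 = 1.675% of market value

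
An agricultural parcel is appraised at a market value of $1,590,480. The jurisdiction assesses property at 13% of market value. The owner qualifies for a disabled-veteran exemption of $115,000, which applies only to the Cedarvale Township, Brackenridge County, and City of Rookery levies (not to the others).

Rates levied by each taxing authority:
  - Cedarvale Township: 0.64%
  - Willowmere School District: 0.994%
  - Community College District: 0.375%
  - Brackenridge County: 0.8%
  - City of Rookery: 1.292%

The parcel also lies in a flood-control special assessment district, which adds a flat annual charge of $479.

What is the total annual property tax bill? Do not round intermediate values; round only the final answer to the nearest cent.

Assessed value = $1,590,480 × 0.13 = $206,762.4
Cedarvale Township: ($206,762.4 − $115,000) × 0.0064 = $91,762.4 × 0.0064 = $587.27936
Willowmere School District: $206,762.4 × 0.00994 = $2,055.218256
Community College District: $206,762.4 × 0.00375 = $775.359
Brackenridge County: ($206,762.4 − $115,000) × 0.008 = $91,762.4 × 0.008 = $734.0992
City of Rookery: ($206,762.4 − $115,000) × 0.01292 = $91,762.4 × 0.01292 = $1,185.570208
Levies subtotal = $5,337.526024
Total = $5,337.526024 + $479 = $5,816.526024

$5,816.53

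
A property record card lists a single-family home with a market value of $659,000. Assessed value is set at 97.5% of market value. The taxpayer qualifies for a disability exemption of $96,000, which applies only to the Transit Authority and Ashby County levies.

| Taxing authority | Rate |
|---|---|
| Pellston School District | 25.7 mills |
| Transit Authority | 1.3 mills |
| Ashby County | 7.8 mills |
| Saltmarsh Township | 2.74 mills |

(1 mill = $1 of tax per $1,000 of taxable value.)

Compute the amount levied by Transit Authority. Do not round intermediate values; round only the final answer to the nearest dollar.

Assessed value = $659,000 × 0.975 = $642,525
Transit Authority taxable value = $642,525 − $96,000 = $546,525
Transit Authority levy = $546,525 × 0.0013 = $710.4825

$710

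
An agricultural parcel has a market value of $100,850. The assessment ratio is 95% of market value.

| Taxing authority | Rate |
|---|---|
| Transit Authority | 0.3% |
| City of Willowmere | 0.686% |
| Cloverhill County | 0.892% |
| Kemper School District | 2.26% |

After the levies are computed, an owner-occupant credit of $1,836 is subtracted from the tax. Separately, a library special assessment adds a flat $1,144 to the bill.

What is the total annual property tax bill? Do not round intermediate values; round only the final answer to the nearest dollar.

$3,273

Assessed value = $100,850 × 0.95 = $95,807.5
Transit Authority: $95,807.5 × 0.003 = $287.4225
City of Willowmere: $95,807.5 × 0.00686 = $657.23945
Cloverhill County: $95,807.5 × 0.00892 = $854.6029
Kemper School District: $95,807.5 × 0.0226 = $2,165.2495
Levies subtotal = $3,964.51435
After credit = $3,964.51435 − $1,836 = $2,128.51435
Total = $2,128.51435 + $1,144 = $3,272.51435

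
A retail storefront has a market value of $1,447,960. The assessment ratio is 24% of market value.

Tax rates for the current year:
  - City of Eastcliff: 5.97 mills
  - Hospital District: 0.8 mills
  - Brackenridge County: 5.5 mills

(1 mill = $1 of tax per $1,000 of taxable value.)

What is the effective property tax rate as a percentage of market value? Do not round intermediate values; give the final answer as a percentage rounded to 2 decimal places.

Assessed value = $1,447,960 × 0.24 = $347,510.4
City of Eastcliff: $347,510.4 × 0.00597 = $2,074.637088
Hospital District: $347,510.4 × 0.0008 = $278.00832
Brackenridge County: $347,510.4 × 0.0055 = $1,911.3072
Total tax = $4,263.952608
Effective rate = $4,263.952608 ÷ $1,447,960 = 0.29% of market value

0.29%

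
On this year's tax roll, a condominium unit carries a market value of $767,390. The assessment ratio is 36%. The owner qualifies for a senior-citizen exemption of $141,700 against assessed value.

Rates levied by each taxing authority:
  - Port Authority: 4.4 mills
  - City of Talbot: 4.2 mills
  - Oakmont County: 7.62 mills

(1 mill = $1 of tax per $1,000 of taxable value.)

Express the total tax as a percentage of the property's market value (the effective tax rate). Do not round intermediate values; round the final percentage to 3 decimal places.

0.284%

Assessed value = $767,390 × 0.36 = $276,260.4
Taxable value = $276,260.4 − $141,700 = $134,560.4
Port Authority: $134,560.4 × 0.0044 = $592.06576
City of Talbot: $134,560.4 × 0.0042 = $565.15368
Oakmont County: $134,560.4 × 0.00762 = $1,025.350248
Total tax = $2,182.569688
Effective rate = $2,182.569688 ÷ $767,390 = 0.284% of market value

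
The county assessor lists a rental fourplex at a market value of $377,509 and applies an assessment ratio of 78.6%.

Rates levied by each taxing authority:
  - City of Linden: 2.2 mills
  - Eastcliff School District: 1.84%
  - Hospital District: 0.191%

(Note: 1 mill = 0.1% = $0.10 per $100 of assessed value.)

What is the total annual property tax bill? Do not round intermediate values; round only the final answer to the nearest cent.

$6,679.21

Assessed value = $377,509 × 0.786 = $296,722.074
City of Linden: $296,722.074 × 0.0022 = $652.7885628
Eastcliff School District: $296,722.074 × 0.0184 = $5,459.6861616
Hospital District: $296,722.074 × 0.00191 = $566.73916134
Total = $6,679.21388574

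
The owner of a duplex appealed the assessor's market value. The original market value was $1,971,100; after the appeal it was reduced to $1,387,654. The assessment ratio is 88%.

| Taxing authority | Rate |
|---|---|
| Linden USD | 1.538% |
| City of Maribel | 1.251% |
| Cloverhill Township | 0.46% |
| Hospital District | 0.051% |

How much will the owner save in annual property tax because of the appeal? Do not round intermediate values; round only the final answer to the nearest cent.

$16,943.27

Old assessed value = $1,971,100 × 0.88 = $1,734,568
New assessed value = $1,387,654 × 0.88 = $1,221,135.52
Combined rate = 0.01538 + 0.01251 + 0.0046 + 0.00051 = 0.033
Old tax = $1,734,568 × 0.033 = $57,240.744
New tax = $1,221,135.52 × 0.033 = $40,297.47216
Reduction = $57,240.744 − $40,297.47216 = $16,943.27184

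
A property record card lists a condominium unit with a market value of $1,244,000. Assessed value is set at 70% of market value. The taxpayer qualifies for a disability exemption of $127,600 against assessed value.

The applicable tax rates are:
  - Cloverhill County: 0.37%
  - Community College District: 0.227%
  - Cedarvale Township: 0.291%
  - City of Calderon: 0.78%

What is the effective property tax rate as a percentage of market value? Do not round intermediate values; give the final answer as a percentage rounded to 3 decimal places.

Assessed value = $1,244,000 × 0.7 = $870,800
Taxable value = $870,800 − $127,600 = $743,200
Cloverhill County: $743,200 × 0.0037 = $2,749.84
Community College District: $743,200 × 0.00227 = $1,687.064
Cedarvale Township: $743,200 × 0.00291 = $2,162.712
City of Calderon: $743,200 × 0.0078 = $5,796.96
Total tax = $12,396.576
Effective rate = $12,396.576 ÷ $1,244,000 = 0.997% of market value

0.997%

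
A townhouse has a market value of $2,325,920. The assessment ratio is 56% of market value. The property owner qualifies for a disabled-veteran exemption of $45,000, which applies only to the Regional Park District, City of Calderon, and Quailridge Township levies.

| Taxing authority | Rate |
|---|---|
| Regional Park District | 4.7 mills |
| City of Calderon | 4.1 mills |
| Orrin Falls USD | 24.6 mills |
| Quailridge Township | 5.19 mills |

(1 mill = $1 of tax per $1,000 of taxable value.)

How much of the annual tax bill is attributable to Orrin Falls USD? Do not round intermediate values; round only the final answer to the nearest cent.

$32,041.87

Assessed value = $2,325,920 × 0.56 = $1,302,515.2
Orrin Falls USD taxable value = $1,302,515.2 (exemption does not apply)
Orrin Falls USD levy = $1,302,515.2 × 0.0246 = $32,041.87392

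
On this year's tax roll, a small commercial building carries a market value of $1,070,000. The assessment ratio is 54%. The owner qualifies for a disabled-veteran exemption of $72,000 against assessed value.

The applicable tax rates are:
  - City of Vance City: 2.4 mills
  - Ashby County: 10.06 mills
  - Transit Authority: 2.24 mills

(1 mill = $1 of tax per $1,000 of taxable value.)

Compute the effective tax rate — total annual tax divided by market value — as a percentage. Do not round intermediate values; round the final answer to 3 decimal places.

0.695%

Assessed value = $1,070,000 × 0.54 = $577,800
Taxable value = $577,800 − $72,000 = $505,800
City of Vance City: $505,800 × 0.0024 = $1,213.92
Ashby County: $505,800 × 0.01006 = $5,088.348
Transit Authority: $505,800 × 0.00224 = $1,132.992
Total tax = $7,435.26
Effective rate = $7,435.26 ÷ $1,070,000 = 0.695% of market value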